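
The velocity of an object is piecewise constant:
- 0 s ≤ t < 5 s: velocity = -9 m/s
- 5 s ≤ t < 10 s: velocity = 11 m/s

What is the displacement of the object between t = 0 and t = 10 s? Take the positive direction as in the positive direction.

Net displacement equals the area under the velocity-time graph (areas below the axis count negative).
0–5 s: -9 × 5 = -45 m
5–10 s: 11 × 5 = 55 m
Net displacement = 10 m

10 m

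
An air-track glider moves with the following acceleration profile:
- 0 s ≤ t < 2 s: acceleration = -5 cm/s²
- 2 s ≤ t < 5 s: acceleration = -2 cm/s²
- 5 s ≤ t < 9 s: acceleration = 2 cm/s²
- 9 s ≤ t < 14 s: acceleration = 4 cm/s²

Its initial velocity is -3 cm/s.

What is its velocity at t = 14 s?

Δv equals the area under the a-t graph; then v = v₀ + Δv.
0–2 s: -5 × 2 = -10 cm/s
2–5 s: -2 × 3 = -6 cm/s
5–9 s: 2 × 4 = 8 cm/s
9–14 s: 4 × 5 = 20 cm/s
Δv = 12 cm/s, so v(14) = -3 + (12) = 9 cm/s.

9 cm/s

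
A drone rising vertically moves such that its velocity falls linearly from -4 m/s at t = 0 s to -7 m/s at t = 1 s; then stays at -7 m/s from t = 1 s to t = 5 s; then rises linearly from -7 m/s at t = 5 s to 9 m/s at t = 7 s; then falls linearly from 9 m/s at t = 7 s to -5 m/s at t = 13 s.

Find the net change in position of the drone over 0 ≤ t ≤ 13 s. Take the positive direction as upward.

-19.5 m

Net displacement equals the area under the velocity-time graph (areas below the axis count negative).
0–1 s: ½(-4 + -7)(1) = -5.5 m
1–5 s: -7 × 4 = -28 m
5–7 s: ½(-7 + 9)(2) = 2 m
7–13 s: ½(9 + -5)(6) = 12 m
Net displacement = -19.5 m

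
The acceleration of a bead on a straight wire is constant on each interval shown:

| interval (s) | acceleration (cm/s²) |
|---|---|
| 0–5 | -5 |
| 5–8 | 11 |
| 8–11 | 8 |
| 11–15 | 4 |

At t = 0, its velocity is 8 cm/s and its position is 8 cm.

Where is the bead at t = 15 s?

260 cm

On each constant-a segment, Δv = aΔt and Δx = v₀Δt + ½aΔt²; chain segment to segment.
0–5 s: v starts 8 cm/s; Δx = 8·5 + ½·-5·5² = -22.5 cm; v ends -17 cm/s.
5–8 s: v starts -17 cm/s; Δx = -17·3 + ½·11·3² = -1.5 cm; v ends 16 cm/s.
8–11 s: v starts 16 cm/s; Δx = 16·3 + ½·8·3² = 84 cm; v ends 40 cm/s.
11–15 s: v starts 40 cm/s; Δx = 40·4 + ½·4·4² = 192 cm; v ends 56 cm/s.
x(15) = 8 + Σ Δx = 260 cm.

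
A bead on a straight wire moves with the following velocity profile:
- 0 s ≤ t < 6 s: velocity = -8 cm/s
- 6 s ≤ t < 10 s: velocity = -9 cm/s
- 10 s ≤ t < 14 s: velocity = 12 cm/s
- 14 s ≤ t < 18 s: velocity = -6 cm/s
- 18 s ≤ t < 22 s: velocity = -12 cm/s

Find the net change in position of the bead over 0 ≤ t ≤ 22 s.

Displacement is the signed area under the v-t curve.
0–6 s: -8 × 6 = -48 cm
6–10 s: -9 × 4 = -36 cm
10–14 s: 12 × 4 = 48 cm
14–18 s: -6 × 4 = -24 cm
18–22 s: -12 × 4 = -48 cm
Net displacement = -108 cm

-108 cm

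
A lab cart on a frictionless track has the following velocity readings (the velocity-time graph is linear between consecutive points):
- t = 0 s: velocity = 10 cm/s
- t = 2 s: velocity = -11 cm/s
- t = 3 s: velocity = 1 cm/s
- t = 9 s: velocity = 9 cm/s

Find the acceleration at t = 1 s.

Acceleration is the slope of the v-t graph on 0–2 s: (-11 − 10)/(2 − 0) = -10.5 cm/s².

-10.5 cm/s²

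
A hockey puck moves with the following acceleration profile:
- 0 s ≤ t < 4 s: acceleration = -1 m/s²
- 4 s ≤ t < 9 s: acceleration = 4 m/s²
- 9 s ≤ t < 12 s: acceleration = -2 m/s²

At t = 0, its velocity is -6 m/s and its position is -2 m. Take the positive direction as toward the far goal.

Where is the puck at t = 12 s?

On each constant-a segment, Δv = aΔt and Δx = v₀Δt + ½aΔt²; chain segment to segment.
0–4 s: v starts -6 m/s; Δx = -6·4 + ½·-1·4² = -32 m; v ends -10 m/s.
4–9 s: v starts -10 m/s; Δx = -10·5 + ½·4·5² = 0 m; v ends 10 m/s.
9–12 s: v starts 10 m/s; Δx = 10·3 + ½·-2·3² = 21 m; v ends 4 m/s.
x(12) = -2 + Σ Δx = -13 m.

-13 m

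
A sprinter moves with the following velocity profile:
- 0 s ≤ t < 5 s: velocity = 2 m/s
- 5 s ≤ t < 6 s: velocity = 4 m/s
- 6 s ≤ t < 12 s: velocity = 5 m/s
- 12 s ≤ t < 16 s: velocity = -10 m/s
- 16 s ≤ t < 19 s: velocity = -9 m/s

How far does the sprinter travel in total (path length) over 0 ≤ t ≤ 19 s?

Total distance travelled is ∫|v| dt — sum the magnitudes of each area piece.
0–5 s: |2| × 5 = 10 m
5–6 s: |4| × 1 = 4 m
6–12 s: |5| × 6 = 30 m
12–16 s: |-10| × 4 = 40 m
16–19 s: |-9| × 3 = 27 m
Total distance = 111 m

111 m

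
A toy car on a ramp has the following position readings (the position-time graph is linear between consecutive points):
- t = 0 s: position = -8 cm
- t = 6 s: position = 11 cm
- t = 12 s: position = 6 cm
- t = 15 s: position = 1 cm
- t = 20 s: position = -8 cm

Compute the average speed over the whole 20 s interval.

1.9 cm/s

Average speed = (total path length)/(elapsed time); on a piecewise-linear x-t graph the path length is Σ|Δx|.
0–6 s: |Δx| = |11 − -8| = 19 cm
6–12 s: |Δx| = |6 − 11| = 5 cm
12–15 s: |Δx| = |1 − 6| = 5 cm
15–20 s: |Δx| = |-8 − 1| = 9 cm
Total path = 38 cm; average speed = 38/20 = 1.9 cm/s.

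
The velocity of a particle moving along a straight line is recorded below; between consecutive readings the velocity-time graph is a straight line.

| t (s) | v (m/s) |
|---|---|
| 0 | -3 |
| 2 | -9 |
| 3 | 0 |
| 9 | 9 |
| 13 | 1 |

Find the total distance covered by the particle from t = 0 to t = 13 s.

63.5 m

Total distance travelled is ∫|v| dt — sum the magnitudes of each area piece.
0–2 s: |½(-3 + -9)(2)| = 12 m
2–3 s: |½(-9 + 0)(1)| = 4.5 m
3–9 s: |½(0 + 9)(6)| = 27 m
9–13 s: |½(9 + 1)(4)| = 20 m
Total distance = 63.5 m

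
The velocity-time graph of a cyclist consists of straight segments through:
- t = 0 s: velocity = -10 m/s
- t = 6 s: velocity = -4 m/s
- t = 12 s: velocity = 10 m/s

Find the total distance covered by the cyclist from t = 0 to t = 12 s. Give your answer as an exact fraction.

468/7 m

Distance (not displacement) is the total path length: add the absolute areas under v-t.
0–6 s: |½(-10 + -4)(6)| = 42 m
6–12 s: v = 0 at t = 54/7 s; triangle areas 24/7 + 150/7 = 174/7 m
Total distance = 468/7 m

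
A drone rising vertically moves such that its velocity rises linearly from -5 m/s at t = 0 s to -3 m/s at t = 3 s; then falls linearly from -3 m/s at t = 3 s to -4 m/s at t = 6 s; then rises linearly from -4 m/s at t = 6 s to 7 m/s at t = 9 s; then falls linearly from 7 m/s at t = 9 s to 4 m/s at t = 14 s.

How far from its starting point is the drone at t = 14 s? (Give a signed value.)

Displacement is the signed area under the v-t curve.
0–3 s: ½(-5 + -3)(3) = -12 m
3–6 s: ½(-3 + -4)(3) = -10.5 m
6–9 s: ½(-4 + 7)(3) = 4.5 m
9–14 s: ½(7 + 4)(5) = 27.5 m
Net displacement = 9.5 m

9.5 m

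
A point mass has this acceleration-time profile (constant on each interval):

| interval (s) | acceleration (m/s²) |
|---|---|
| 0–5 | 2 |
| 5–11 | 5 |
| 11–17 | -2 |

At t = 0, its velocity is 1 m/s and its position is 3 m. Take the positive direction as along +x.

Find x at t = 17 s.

399 m

On each constant-a segment, Δv = aΔt and Δx = v₀Δt + ½aΔt²; chain segment to segment.
0–5 s: v starts 1 m/s; Δx = 1·5 + ½·2·5² = 30 m; v ends 11 m/s.
5–11 s: v starts 11 m/s; Δx = 11·6 + ½·5·6² = 156 m; v ends 41 m/s.
11–17 s: v starts 41 m/s; Δx = 41·6 + ½·-2·6² = 210 m; v ends 29 m/s.
x(17) = 3 + Σ Δx = 399 m.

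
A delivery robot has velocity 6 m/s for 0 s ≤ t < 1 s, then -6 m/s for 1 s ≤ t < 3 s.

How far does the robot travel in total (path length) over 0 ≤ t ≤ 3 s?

18 m

Total distance travelled is ∫|v| dt — sum the magnitudes of each area piece.
0–1 s: |6| × 1 = 6 m
1–3 s: |-6| × 2 = 12 m
Total distance = 18 m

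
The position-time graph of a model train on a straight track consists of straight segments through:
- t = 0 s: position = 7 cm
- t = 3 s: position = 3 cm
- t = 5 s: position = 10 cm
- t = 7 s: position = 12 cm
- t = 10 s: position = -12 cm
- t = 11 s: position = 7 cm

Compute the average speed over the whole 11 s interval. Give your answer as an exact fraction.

56/11 cm/s

Average speed = (total path length)/(elapsed time); on a piecewise-linear x-t graph the path length is Σ|Δx|.
0–3 s: |Δx| = |3 − 7| = 4 cm
3–5 s: |Δx| = |10 − 3| = 7 cm
5–7 s: |Δx| = |12 − 10| = 2 cm
7–10 s: |Δx| = |-12 − 12| = 24 cm
10–11 s: |Δx| = |7 − -12| = 19 cm
Total path = 56 cm; average speed = 56/11 = 56/11 cm/s.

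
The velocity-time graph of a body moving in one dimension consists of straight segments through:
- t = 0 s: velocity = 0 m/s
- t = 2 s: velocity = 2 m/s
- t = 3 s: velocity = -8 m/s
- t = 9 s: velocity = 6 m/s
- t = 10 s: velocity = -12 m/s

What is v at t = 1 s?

On 0–2 s the graph is linear from 0 to 2 m/s: v(1) = 0 + (2 − 0)·(1 − 0)/(2 − 0) = 1 m/s.

1 m/s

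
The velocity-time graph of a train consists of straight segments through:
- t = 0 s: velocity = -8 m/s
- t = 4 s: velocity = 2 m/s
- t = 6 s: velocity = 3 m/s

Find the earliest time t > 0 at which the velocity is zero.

t = 3.2 s

v changes sign on 0–4 s (from -8 to 2); the graph is linear there, so v = 0 at t = 0 + (8)·(4 − 0)/(2 − -8) = 3.2 s.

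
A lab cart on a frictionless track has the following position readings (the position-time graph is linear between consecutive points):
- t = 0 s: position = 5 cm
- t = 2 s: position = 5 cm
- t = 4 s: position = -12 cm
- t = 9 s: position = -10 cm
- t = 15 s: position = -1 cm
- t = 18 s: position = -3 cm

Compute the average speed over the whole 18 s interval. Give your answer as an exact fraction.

Average speed = (total path length)/(elapsed time); on a piecewise-linear x-t graph the path length is Σ|Δx|.
0–2 s: |Δx| = |5 − 5| = 0 cm
2–4 s: |Δx| = |-12 − 5| = 17 cm
4–9 s: |Δx| = |-10 − -12| = 2 cm
9–15 s: |Δx| = |-1 − -10| = 9 cm
15–18 s: |Δx| = |-3 − -1| = 2 cm
Total path = 30 cm; average speed = 30/18 = 5/3 cm/s.

5/3 cm/s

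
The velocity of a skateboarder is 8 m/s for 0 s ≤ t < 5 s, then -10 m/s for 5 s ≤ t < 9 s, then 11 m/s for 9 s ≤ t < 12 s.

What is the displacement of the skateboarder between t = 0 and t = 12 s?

Net displacement equals the area under the velocity-time graph (areas below the axis count negative).
0–5 s: 8 × 5 = 40 m
5–9 s: -10 × 4 = -40 m
9–12 s: 11 × 3 = 33 m
Net displacement = 33 m

33 m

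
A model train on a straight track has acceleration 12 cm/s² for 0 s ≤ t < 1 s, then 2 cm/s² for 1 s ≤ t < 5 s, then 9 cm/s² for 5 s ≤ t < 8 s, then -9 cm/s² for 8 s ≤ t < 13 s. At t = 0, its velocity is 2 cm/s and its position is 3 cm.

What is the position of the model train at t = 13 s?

On each constant-a segment, Δv = aΔt and Δx = v₀Δt + ½aΔt²; chain segment to segment.
0–1 s: v starts 2 cm/s; Δx = 2·1 + ½·12·1² = 8 cm; v ends 14 cm/s.
1–5 s: v starts 14 cm/s; Δx = 14·4 + ½·2·4² = 72 cm; v ends 22 cm/s.
5–8 s: v starts 22 cm/s; Δx = 22·3 + ½·9·3² = 106.5 cm; v ends 49 cm/s.
8–13 s: v starts 49 cm/s; Δx = 49·5 + ½·-9·5² = 132.5 cm; v ends 4 cm/s.
x(13) = 3 + Σ Δx = 322 cm.

322 cm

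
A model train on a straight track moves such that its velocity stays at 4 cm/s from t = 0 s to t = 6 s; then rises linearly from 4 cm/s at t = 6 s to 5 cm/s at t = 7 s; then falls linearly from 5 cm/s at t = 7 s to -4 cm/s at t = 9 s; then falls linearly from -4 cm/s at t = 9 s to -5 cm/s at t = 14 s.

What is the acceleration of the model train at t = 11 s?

Acceleration is the slope of the v-t graph on 9–14 s: (-5 − -4)/(14 − 9) = -0.2 cm/s².

-0.2 cm/s²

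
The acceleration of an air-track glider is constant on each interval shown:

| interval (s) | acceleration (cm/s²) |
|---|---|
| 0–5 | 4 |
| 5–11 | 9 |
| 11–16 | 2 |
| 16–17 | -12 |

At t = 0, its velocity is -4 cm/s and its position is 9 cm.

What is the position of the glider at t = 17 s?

746 cm

On each constant-a segment, Δv = aΔt and Δx = v₀Δt + ½aΔt²; chain segment to segment.
0–5 s: v starts -4 cm/s; Δx = -4·5 + ½·4·5² = 30 cm; v ends 16 cm/s.
5–11 s: v starts 16 cm/s; Δx = 16·6 + ½·9·6² = 258 cm; v ends 70 cm/s.
11–16 s: v starts 70 cm/s; Δx = 70·5 + ½·2·5² = 375 cm; v ends 80 cm/s.
16–17 s: v starts 80 cm/s; Δx = 80·1 + ½·-12·1² = 74 cm; v ends 68 cm/s.
x(17) = 9 + Σ Δx = 746 cm.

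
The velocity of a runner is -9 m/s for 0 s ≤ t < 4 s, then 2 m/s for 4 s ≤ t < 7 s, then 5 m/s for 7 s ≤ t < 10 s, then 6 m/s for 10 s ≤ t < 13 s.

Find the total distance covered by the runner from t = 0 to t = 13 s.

Total distance travelled is ∫|v| dt — sum the magnitudes of each area piece.
0–4 s: |-9| × 4 = 36 m
4–7 s: |2| × 3 = 6 m
7–10 s: |5| × 3 = 15 m
10–13 s: |6| × 3 = 18 m
Total distance = 75 m

75 m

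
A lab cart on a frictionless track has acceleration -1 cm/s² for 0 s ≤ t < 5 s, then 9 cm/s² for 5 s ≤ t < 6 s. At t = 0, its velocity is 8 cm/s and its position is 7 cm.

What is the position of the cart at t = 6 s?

42 cm

On each constant-a segment, Δv = aΔt and Δx = v₀Δt + ½aΔt²; chain segment to segment.
0–5 s: v starts 8 cm/s; Δx = 8·5 + ½·-1·5² = 27.5 cm; v ends 3 cm/s.
5–6 s: v starts 3 cm/s; Δx = 3·1 + ½·9·1² = 7.5 cm; v ends 12 cm/s.
x(6) = 7 + Σ Δx = 42 cm.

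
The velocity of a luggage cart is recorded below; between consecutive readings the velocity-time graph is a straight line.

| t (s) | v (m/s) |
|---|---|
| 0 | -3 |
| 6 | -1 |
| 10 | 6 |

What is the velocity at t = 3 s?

-2 m/s

On 0–6 s the graph is linear from -3 to -1 m/s: v(3) = -3 + (-1 − -3)·(3 − 0)/(6 − 0) = -2 m/s.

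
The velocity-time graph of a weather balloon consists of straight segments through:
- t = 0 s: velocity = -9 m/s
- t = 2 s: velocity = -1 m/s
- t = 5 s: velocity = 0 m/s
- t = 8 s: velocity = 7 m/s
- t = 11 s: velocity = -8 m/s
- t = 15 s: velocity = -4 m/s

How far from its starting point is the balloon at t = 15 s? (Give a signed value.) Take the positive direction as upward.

Net displacement equals the area under the velocity-time graph (areas below the axis count negative).
0–2 s: ½(-9 + -1)(2) = -10 m
2–5 s: ½(-1 + 0)(3) = -1.5 m
5–8 s: ½(0 + 7)(3) = 10.5 m
8–11 s: ½(7 + -8)(3) = -1.5 m
11–15 s: ½(-8 + -4)(4) = -24 m
Net displacement = -26.5 m

-26.5 m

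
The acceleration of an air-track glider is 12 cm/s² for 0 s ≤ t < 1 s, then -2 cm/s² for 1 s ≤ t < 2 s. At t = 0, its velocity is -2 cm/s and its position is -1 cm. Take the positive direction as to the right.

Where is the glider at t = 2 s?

12 cm

On each constant-a segment, Δv = aΔt and Δx = v₀Δt + ½aΔt²; chain segment to segment.
0–1 s: v starts -2 cm/s; Δx = -2·1 + ½·12·1² = 4 cm; v ends 10 cm/s.
1–2 s: v starts 10 cm/s; Δx = 10·1 + ½·-2·1² = 9 cm; v ends 8 cm/s.
x(2) = -1 + Σ Δx = 12 cm.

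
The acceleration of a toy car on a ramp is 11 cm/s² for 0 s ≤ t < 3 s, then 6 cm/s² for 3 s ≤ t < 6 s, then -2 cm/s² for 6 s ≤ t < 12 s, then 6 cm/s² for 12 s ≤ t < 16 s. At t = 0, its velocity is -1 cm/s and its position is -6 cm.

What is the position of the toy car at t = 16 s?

On each constant-a segment, Δv = aΔt and Δx = v₀Δt + ½aΔt²; chain segment to segment.
0–3 s: v starts -1 cm/s; Δx = -1·3 + ½·11·3² = 46.5 cm; v ends 32 cm/s.
3–6 s: v starts 32 cm/s; Δx = 32·3 + ½·6·3² = 123 cm; v ends 50 cm/s.
6–12 s: v starts 50 cm/s; Δx = 50·6 + ½·-2·6² = 264 cm; v ends 38 cm/s.
12–16 s: v starts 38 cm/s; Δx = 38·4 + ½·6·4² = 200 cm; v ends 62 cm/s.
x(16) = -6 + Σ Δx = 627.5 cm.

627.5 cm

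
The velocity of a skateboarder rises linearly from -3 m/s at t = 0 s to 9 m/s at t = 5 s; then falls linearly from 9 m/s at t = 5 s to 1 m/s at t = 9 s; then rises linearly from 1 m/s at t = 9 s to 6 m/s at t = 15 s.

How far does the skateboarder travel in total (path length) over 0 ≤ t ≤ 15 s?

59.75 m

Total distance travelled is ∫|v| dt — sum the magnitudes of each area piece.
0–5 s: v = 0 at t = 1.25 s; triangle areas 1.875 + 16.875 = 18.75 m
5–9 s: |½(9 + 1)(4)| = 20 m
9–15 s: |½(1 + 6)(6)| = 21 m
Total distance = 59.75 m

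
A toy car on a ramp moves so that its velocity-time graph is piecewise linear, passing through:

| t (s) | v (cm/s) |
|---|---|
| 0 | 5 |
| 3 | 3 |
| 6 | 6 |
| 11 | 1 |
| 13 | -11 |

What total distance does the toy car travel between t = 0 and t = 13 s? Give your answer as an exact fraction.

Distance (not displacement) is the total path length: add the absolute areas under v-t.
0–3 s: |½(5 + 3)(3)| = 12 cm
3–6 s: |½(3 + 6)(3)| = 13.5 cm
6–11 s: |½(6 + 1)(5)| = 17.5 cm
11–13 s: v = 0 at t = 67/6 s; triangle areas 1/12 + 121/12 = 61/6 cm
Total distance = 319/6 cm

319/6 cm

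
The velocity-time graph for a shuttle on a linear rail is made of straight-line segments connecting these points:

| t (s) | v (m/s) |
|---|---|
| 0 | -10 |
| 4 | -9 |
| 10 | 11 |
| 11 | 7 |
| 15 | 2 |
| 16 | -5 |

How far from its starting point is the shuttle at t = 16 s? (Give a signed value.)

Displacement is the signed area under the v-t curve.
0–4 s: ½(-10 + -9)(4) = -38 m
4–10 s: ½(-9 + 11)(6) = 6 m
10–11 s: ½(11 + 7)(1) = 9 m
11–15 s: ½(7 + 2)(4) = 18 m
15–16 s: ½(2 + -5)(1) = -1.5 m
Net displacement = -6.5 m

-6.5 m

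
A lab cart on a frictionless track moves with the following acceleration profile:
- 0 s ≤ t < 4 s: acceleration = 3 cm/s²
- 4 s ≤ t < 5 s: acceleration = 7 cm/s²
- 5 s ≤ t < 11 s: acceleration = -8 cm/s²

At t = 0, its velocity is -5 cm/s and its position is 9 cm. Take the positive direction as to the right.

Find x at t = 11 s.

On each constant-a segment, Δv = aΔt and Δx = v₀Δt + ½aΔt²; chain segment to segment.
0–4 s: v starts -5 cm/s; Δx = -5·4 + ½·3·4² = 4 cm; v ends 7 cm/s.
4–5 s: v starts 7 cm/s; Δx = 7·1 + ½·7·1² = 10.5 cm; v ends 14 cm/s.
5–11 s: v starts 14 cm/s; Δx = 14·6 + ½·-8·6² = -60 cm; v ends -34 cm/s.
x(11) = 9 + Σ Δx = -36.5 cm.

-36.5 cm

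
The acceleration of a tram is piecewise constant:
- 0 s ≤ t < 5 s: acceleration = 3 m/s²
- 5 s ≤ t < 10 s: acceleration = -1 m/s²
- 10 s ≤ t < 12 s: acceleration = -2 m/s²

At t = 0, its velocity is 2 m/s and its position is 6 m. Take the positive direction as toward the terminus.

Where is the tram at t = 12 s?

On each constant-a segment, Δv = aΔt and Δx = v₀Δt + ½aΔt²; chain segment to segment.
0–5 s: v starts 2 m/s; Δx = 2·5 + ½·3·5² = 47.5 m; v ends 17 m/s.
5–10 s: v starts 17 m/s; Δx = 17·5 + ½·-1·5² = 72.5 m; v ends 12 m/s.
10–12 s: v starts 12 m/s; Δx = 12·2 + ½·-2·2² = 20 m; v ends 8 m/s.
x(12) = 6 + Σ Δx = 146 m.

146 m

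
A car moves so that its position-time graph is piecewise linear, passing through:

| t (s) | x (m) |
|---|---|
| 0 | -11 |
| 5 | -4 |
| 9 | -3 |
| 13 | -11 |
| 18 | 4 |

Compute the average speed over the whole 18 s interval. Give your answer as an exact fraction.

31/18 m/s

Average speed = (total path length)/(elapsed time); on a piecewise-linear x-t graph the path length is Σ|Δx|.
0–5 s: |Δx| = |-4 − -11| = 7 m
5–9 s: |Δx| = |-3 − -4| = 1 m
9–13 s: |Δx| = |-11 − -3| = 8 m
13–18 s: |Δx| = |4 − -11| = 15 m
Total path = 31 m; average speed = 31/18 = 31/18 m/s.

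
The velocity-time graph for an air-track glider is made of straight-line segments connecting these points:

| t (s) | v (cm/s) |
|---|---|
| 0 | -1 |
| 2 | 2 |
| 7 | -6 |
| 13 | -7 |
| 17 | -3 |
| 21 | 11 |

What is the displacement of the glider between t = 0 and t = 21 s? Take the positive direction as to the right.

Net displacement equals the area under the velocity-time graph (areas below the axis count negative).
0–2 s: ½(-1 + 2)(2) = 1 cm
2–7 s: ½(2 + -6)(5) = -10 cm
7–13 s: ½(-6 + -7)(6) = -39 cm
13–17 s: ½(-7 + -3)(4) = -20 cm
17–21 s: ½(-3 + 11)(4) = 16 cm
Net displacement = -52 cm

-52 cm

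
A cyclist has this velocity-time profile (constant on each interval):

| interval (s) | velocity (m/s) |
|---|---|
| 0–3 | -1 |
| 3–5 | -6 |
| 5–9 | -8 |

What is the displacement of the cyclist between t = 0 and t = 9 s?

Displacement is the signed area under the v-t curve.
0–3 s: -1 × 3 = -3 m
3–5 s: -6 × 2 = -12 m
5–9 s: -8 × 4 = -32 m
Net displacement = -47 m

-47 m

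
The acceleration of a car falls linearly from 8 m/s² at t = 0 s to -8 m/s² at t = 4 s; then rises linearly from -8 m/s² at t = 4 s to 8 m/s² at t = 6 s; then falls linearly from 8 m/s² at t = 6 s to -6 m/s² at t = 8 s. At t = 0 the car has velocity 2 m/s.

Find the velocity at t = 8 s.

Δv equals the area under the a-t graph; then v = v₀ + Δv.
0–4 s: ½(8 + -8)(4) = 0 m/s
4–6 s: ½(-8 + 8)(2) = 0 m/s
6–8 s: ½(8 + -6)(2) = 2 m/s
Δv = 2 m/s, so v(8) = 2 + (2) = 4 m/s.

4 m/s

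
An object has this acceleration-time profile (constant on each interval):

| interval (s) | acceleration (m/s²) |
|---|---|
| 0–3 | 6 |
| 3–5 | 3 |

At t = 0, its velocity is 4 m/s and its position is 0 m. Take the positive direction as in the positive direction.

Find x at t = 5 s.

On each constant-a segment, Δv = aΔt and Δx = v₀Δt + ½aΔt²; chain segment to segment.
0–3 s: v starts 4 m/s; Δx = 4·3 + ½·6·3² = 39 m; v ends 22 m/s.
3–5 s: v starts 22 m/s; Δx = 22·2 + ½·3·2² = 50 m; v ends 28 m/s.
x(5) = 0 + Σ Δx = 89 m.

89 m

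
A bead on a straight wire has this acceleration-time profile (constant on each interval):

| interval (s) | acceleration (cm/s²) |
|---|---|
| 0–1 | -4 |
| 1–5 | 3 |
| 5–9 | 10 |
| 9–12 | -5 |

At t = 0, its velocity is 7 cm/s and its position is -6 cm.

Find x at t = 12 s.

On each constant-a segment, Δv = aΔt and Δx = v₀Δt + ½aΔt²; chain segment to segment.
0–1 s: v starts 7 cm/s; Δx = 7·1 + ½·-4·1² = 5 cm; v ends 3 cm/s.
1–5 s: v starts 3 cm/s; Δx = 3·4 + ½·3·4² = 36 cm; v ends 15 cm/s.
5–9 s: v starts 15 cm/s; Δx = 15·4 + ½·10·4² = 140 cm; v ends 55 cm/s.
9–12 s: v starts 55 cm/s; Δx = 55·3 + ½·-5·3² = 142.5 cm; v ends 40 cm/s.
x(12) = -6 + Σ Δx = 317.5 cm.

317.5 cm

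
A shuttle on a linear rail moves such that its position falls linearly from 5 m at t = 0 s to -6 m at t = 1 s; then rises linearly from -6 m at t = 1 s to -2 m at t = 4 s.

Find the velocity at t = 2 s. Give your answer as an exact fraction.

4/3 m/s

Velocity is the slope of the x-t graph on 1–4 s: (-2 − -6)/(4 − 1) = 4/3 m/s.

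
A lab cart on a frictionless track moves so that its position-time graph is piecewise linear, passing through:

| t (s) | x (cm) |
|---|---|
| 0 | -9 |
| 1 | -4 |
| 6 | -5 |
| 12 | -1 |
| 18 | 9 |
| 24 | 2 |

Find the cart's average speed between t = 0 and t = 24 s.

1.125 cm/s

Average speed = (total path length)/(elapsed time); on a piecewise-linear x-t graph the path length is Σ|Δx|.
0–1 s: |Δx| = |-4 − -9| = 5 cm
1–6 s: |Δx| = |-5 − -4| = 1 cm
6–12 s: |Δx| = |-1 − -5| = 4 cm
12–18 s: |Δx| = |9 − -1| = 10 cm
18–24 s: |Δx| = |2 − 9| = 7 cm
Total path = 27 cm; average speed = 27/24 = 1.125 cm/s.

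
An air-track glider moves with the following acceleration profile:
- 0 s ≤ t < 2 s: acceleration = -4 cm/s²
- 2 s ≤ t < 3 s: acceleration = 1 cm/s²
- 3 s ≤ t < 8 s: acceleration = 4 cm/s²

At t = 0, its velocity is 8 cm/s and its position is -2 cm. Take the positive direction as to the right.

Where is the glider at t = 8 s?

On each constant-a segment, Δv = aΔt and Δx = v₀Δt + ½aΔt²; chain segment to segment.
0–2 s: v starts 8 cm/s; Δx = 8·2 + ½·-4·2² = 8 cm; v ends 0 cm/s.
2–3 s: v starts 0 cm/s; Δx = 0·1 + ½·1·1² = 0.5 cm; v ends 1 cm/s.
3–8 s: v starts 1 cm/s; Δx = 1·5 + ½·4·5² = 55 cm; v ends 21 cm/s.
x(8) = -2 + Σ Δx = 61.5 cm.

61.5 cm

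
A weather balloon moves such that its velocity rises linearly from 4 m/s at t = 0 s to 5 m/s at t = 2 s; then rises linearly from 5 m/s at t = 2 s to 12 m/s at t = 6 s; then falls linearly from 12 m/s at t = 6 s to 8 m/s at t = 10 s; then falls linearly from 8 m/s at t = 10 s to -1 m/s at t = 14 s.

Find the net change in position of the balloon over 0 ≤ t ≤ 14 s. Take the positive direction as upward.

97 m

Displacement is the signed area under the v-t curve.
0–2 s: ½(4 + 5)(2) = 9 m
2–6 s: ½(5 + 12)(4) = 34 m
6–10 s: ½(12 + 8)(4) = 40 m
10–14 s: ½(8 + -1)(4) = 14 m
Net displacement = 97 m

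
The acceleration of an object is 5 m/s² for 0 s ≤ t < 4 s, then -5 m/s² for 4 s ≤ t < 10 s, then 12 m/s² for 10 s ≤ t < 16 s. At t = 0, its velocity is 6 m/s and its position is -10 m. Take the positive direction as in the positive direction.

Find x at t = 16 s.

On each constant-a segment, Δv = aΔt and Δx = v₀Δt + ½aΔt²; chain segment to segment.
0–4 s: v starts 6 m/s; Δx = 6·4 + ½·5·4² = 64 m; v ends 26 m/s.
4–10 s: v starts 26 m/s; Δx = 26·6 + ½·-5·6² = 66 m; v ends -4 m/s.
10–16 s: v starts -4 m/s; Δx = -4·6 + ½·12·6² = 192 m; v ends 68 m/s.
x(16) = -10 + Σ Δx = 312 m.

312 m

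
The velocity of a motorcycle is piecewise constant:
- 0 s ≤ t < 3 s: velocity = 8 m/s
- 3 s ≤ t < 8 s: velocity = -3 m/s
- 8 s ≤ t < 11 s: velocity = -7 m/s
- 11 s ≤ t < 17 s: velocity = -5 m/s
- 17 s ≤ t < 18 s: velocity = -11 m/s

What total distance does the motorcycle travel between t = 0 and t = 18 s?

101 m

Distance (not displacement) is the total path length: add the absolute areas under v-t.
0–3 s: |8| × 3 = 24 m
3–8 s: |-3| × 5 = 15 m
8–11 s: |-7| × 3 = 21 m
11–17 s: |-5| × 6 = 30 m
17–18 s: |-11| × 1 = 11 m
Total distance = 101 m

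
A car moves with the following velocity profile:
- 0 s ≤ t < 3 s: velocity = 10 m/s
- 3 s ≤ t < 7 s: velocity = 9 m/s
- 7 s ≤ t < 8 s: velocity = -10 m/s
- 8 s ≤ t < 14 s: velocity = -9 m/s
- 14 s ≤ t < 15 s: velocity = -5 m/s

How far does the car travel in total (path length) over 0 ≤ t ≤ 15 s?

Total distance travelled is ∫|v| dt — sum the magnitudes of each area piece.
0–3 s: |10| × 3 = 30 m
3–7 s: |9| × 4 = 36 m
7–8 s: |-10| × 1 = 10 m
8–14 s: |-9| × 6 = 54 m
14–15 s: |-5| × 1 = 5 m
Total distance = 135 m

135 m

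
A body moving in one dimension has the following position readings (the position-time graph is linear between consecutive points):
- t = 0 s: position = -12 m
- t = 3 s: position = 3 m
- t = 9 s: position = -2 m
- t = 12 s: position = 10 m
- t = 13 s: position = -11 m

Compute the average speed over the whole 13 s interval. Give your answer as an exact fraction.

Average speed = (total path length)/(elapsed time); on a piecewise-linear x-t graph the path length is Σ|Δx|.
0–3 s: |Δx| = |3 − -12| = 15 m
3–9 s: |Δx| = |-2 − 3| = 5 m
9–12 s: |Δx| = |10 − -2| = 12 m
12–13 s: |Δx| = |-11 − 10| = 21 m
Total path = 53 m; average speed = 53/13 = 53/13 m/s.

53/13 m/s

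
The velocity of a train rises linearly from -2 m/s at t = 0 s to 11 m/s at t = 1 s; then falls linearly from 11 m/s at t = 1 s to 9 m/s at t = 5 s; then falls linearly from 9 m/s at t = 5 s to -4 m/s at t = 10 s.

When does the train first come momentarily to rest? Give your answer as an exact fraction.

t = 2/13 s

v changes sign on 0–1 s (from -2 to 11); the graph is linear there, so v = 0 at t = 0 + (2)·(1 − 0)/(11 − -2) = 2/13 s.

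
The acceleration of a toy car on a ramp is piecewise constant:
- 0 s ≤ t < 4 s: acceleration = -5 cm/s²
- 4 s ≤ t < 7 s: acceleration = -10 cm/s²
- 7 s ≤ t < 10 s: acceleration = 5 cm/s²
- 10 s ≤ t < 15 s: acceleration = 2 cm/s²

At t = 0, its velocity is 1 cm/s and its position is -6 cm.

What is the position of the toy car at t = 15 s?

-413.5 cm

On each constant-a segment, Δv = aΔt and Δx = v₀Δt + ½aΔt²; chain segment to segment.
0–4 s: v starts 1 cm/s; Δx = 1·4 + ½·-5·4² = -36 cm; v ends -19 cm/s.
4–7 s: v starts -19 cm/s; Δx = -19·3 + ½·-10·3² = -102 cm; v ends -49 cm/s.
7–10 s: v starts -49 cm/s; Δx = -49·3 + ½·5·3² = -124.5 cm; v ends -34 cm/s.
10–15 s: v starts -34 cm/s; Δx = -34·5 + ½·2·5² = -145 cm; v ends -24 cm/s.
x(15) = -6 + Σ Δx = -413.5 cm.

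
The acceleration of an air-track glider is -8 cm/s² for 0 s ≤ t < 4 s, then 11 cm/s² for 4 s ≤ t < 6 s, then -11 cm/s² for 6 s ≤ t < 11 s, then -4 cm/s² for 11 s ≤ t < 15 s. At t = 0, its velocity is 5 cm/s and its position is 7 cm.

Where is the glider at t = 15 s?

On each constant-a segment, Δv = aΔt and Δx = v₀Δt + ½aΔt²; chain segment to segment.
0–4 s: v starts 5 cm/s; Δx = 5·4 + ½·-8·4² = -44 cm; v ends -27 cm/s.
4–6 s: v starts -27 cm/s; Δx = -27·2 + ½·11·2² = -32 cm; v ends -5 cm/s.
6–11 s: v starts -5 cm/s; Δx = -5·5 + ½·-11·5² = -162.5 cm; v ends -60 cm/s.
11–15 s: v starts -60 cm/s; Δx = -60·4 + ½·-4·4² = -272 cm; v ends -76 cm/s.
x(15) = 7 + Σ Δx = -503.5 cm.

-503.5 cm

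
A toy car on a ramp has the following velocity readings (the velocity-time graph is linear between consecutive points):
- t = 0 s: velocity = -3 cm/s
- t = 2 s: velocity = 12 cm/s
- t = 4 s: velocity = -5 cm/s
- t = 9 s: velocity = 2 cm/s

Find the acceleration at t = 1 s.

Acceleration is the slope of the v-t graph on 0–2 s: (12 − -3)/(2 − 0) = 7.5 cm/s².

7.5 cm/s²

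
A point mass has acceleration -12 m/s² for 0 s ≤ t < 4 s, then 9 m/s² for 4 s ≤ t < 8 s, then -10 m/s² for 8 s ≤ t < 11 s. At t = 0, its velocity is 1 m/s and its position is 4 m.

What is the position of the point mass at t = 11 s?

On each constant-a segment, Δv = aΔt and Δx = v₀Δt + ½aΔt²; chain segment to segment.
0–4 s: v starts 1 m/s; Δx = 1·4 + ½·-12·4² = -92 m; v ends -47 m/s.
4–8 s: v starts -47 m/s; Δx = -47·4 + ½·9·4² = -116 m; v ends -11 m/s.
8–11 s: v starts -11 m/s; Δx = -11·3 + ½·-10·3² = -78 m; v ends -41 m/s.
x(11) = 4 + Σ Δx = -282 m.

-282 m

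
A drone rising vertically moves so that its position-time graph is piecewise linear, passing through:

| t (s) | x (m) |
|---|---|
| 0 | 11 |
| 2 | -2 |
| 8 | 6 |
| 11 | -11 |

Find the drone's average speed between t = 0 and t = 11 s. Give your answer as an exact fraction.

38/11 m/s

Average speed = (total path length)/(elapsed time); on a piecewise-linear x-t graph the path length is Σ|Δx|.
0–2 s: |Δx| = |-2 − 11| = 13 m
2–8 s: |Δx| = |6 − -2| = 8 m
8–11 s: |Δx| = |-11 − 6| = 17 m
Total path = 38 m; average speed = 38/11 = 38/11 m/s.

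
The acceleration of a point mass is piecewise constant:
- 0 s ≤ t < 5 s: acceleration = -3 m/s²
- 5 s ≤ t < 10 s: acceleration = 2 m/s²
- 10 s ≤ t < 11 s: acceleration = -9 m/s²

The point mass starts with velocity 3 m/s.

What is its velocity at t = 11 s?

-11 m/s

Δv equals the area under the a-t graph; then v = v₀ + Δv.
0–5 s: -3 × 5 = -15 m/s
5–10 s: 2 × 5 = 10 m/s
10–11 s: -9 × 1 = -9 m/s
Δv = -14 m/s, so v(11) = 3 + (-14) = -11 m/s.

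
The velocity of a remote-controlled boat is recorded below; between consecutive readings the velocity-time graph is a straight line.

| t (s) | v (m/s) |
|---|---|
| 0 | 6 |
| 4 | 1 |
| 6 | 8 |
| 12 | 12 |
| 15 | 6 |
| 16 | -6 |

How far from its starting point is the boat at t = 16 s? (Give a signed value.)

110 m

Net displacement equals the area under the velocity-time graph (areas below the axis count negative).
0–4 s: ½(6 + 1)(4) = 14 m
4–6 s: ½(1 + 8)(2) = 9 m
6–12 s: ½(8 + 12)(6) = 60 m
12–15 s: ½(12 + 6)(3) = 27 m
15–16 s: ½(6 + -6)(1) = 0 m
Net displacement = 110 m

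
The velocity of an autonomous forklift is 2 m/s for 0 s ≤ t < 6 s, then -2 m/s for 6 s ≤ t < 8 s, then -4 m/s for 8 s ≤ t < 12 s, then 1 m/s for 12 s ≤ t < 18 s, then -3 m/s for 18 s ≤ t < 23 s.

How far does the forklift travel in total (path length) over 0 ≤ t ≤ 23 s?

53 m

Distance (not displacement) is the total path length: add the absolute areas under v-t.
0–6 s: |2| × 6 = 12 m
6–8 s: |-2| × 2 = 4 m
8–12 s: |-4| × 4 = 16 m
12–18 s: |1| × 6 = 6 m
18–23 s: |-3| × 5 = 15 m
Total distance = 53 m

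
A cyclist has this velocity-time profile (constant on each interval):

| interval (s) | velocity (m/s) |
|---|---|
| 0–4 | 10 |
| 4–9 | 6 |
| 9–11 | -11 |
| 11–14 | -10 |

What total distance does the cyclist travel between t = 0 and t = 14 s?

122 m

Total distance travelled is ∫|v| dt — sum the magnitudes of each area piece.
0–4 s: |10| × 4 = 40 m
4–9 s: |6| × 5 = 30 m
9–11 s: |-11| × 2 = 22 m
11–14 s: |-10| × 3 = 30 m
Total distance = 122 m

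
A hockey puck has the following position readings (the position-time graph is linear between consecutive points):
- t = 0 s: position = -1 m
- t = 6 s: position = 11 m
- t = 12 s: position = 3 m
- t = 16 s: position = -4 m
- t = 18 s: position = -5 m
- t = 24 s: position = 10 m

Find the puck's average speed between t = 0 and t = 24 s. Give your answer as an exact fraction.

Average speed = (total path length)/(elapsed time); on a piecewise-linear x-t graph the path length is Σ|Δx|.
0–6 s: |Δx| = |11 − -1| = 12 m
6–12 s: |Δx| = |3 − 11| = 8 m
12–16 s: |Δx| = |-4 − 3| = 7 m
16–18 s: |Δx| = |-5 − -4| = 1 m
18–24 s: |Δx| = |10 − -5| = 15 m
Total path = 43 m; average speed = 43/24 = 43/24 m/s.

43/24 m/s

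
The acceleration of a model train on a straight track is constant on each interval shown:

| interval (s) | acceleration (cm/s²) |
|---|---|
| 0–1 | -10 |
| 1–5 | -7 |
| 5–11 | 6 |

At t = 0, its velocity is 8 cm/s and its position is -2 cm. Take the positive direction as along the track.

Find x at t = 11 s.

-135 cm

On each constant-a segment, Δv = aΔt and Δx = v₀Δt + ½aΔt²; chain segment to segment.
0–1 s: v starts 8 cm/s; Δx = 8·1 + ½·-10·1² = 3 cm; v ends -2 cm/s.
1–5 s: v starts -2 cm/s; Δx = -2·4 + ½·-7·4² = -64 cm; v ends -30 cm/s.
5–11 s: v starts -30 cm/s; Δx = -30·6 + ½·6·6² = -72 cm; v ends 6 cm/s.
x(11) = -2 + Σ Δx = -135 cm.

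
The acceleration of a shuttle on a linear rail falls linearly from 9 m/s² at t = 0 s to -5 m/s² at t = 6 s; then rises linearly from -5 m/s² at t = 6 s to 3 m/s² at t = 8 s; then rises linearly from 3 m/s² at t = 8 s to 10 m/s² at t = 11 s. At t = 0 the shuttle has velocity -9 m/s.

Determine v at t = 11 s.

20.5 m/s

Δv equals the area under the a-t graph; then v = v₀ + Δv.
0–6 s: ½(9 + -5)(6) = 12 m/s
6–8 s: ½(-5 + 3)(2) = -2 m/s
8–11 s: ½(3 + 10)(3) = 19.5 m/s
Δv = 29.5 m/s, so v(11) = -9 + (29.5) = 20.5 m/s.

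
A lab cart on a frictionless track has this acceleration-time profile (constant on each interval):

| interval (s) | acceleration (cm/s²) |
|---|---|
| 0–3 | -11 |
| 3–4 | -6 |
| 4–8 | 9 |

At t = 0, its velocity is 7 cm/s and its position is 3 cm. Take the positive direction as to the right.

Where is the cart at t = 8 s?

On each constant-a segment, Δv = aΔt and Δx = v₀Δt + ½aΔt²; chain segment to segment.
0–3 s: v starts 7 cm/s; Δx = 7·3 + ½·-11·3² = -28.5 cm; v ends -26 cm/s.
3–4 s: v starts -26 cm/s; Δx = -26·1 + ½·-6·1² = -29 cm; v ends -32 cm/s.
4–8 s: v starts -32 cm/s; Δx = -32·4 + ½·9·4² = -56 cm; v ends 4 cm/s.
x(8) = 3 + Σ Δx = -110.5 cm.

-110.5 cm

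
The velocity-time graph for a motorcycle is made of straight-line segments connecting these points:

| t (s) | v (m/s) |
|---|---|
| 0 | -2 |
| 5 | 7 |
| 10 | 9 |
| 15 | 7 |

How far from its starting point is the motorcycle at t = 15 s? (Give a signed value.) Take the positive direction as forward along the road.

Net displacement equals the area under the velocity-time graph (areas below the axis count negative).
0–5 s: ½(-2 + 7)(5) = 12.5 m
5–10 s: ½(7 + 9)(5) = 40 m
10–15 s: ½(9 + 7)(5) = 40 m
Net displacement = 92.5 m

92.5 m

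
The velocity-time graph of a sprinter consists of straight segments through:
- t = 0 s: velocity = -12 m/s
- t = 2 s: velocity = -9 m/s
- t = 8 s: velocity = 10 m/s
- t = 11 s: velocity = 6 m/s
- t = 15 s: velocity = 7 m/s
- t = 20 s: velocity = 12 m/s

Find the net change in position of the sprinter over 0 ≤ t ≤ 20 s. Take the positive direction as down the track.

79.5 m

Displacement is the signed area under the v-t curve.
0–2 s: ½(-12 + -9)(2) = -21 m
2–8 s: ½(-9 + 10)(6) = 3 m
8–11 s: ½(10 + 6)(3) = 24 m
11–15 s: ½(6 + 7)(4) = 26 m
15–20 s: ½(7 + 12)(5) = 47.5 m
Net displacement = 79.5 m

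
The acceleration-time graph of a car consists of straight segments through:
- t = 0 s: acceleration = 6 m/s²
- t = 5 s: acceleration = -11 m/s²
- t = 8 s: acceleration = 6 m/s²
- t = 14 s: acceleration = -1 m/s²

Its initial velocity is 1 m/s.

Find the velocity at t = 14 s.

-4 m/s

Δv equals the area under the a-t graph; then v = v₀ + Δv.
0–5 s: ½(6 + -11)(5) = -12.5 m/s
5–8 s: ½(-11 + 6)(3) = -7.5 m/s
8–14 s: ½(6 + -1)(6) = 15 m/s
Δv = -5 m/s, so v(14) = 1 + (-5) = -4 m/s.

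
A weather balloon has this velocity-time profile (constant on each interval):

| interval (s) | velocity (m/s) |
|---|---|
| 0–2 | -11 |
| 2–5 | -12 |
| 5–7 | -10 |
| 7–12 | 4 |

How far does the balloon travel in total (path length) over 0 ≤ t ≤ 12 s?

98 m

Total distance travelled is ∫|v| dt — sum the magnitudes of each area piece.
0–2 s: |-11| × 2 = 22 m
2–5 s: |-12| × 3 = 36 m
5–7 s: |-10| × 2 = 20 m
7–12 s: |4| × 5 = 20 m
Total distance = 98 m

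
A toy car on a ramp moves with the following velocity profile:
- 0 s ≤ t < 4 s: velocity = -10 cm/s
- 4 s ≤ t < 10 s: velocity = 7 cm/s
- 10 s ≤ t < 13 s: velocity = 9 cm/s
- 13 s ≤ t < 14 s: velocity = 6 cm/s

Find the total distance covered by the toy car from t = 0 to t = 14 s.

Distance (not displacement) is the total path length: add the absolute areas under v-t.
0–4 s: |-10| × 4 = 40 cm
4–10 s: |7| × 6 = 42 cm
10–13 s: |9| × 3 = 27 cm
13–14 s: |6| × 1 = 6 cm
Total distance = 115 cm

115 cm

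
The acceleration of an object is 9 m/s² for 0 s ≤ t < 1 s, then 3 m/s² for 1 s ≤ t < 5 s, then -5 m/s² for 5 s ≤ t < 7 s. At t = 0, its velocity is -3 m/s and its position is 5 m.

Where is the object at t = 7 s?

On each constant-a segment, Δv = aΔt and Δx = v₀Δt + ½aΔt²; chain segment to segment.
0–1 s: v starts -3 m/s; Δx = -3·1 + ½·9·1² = 1.5 m; v ends 6 m/s.
1–5 s: v starts 6 m/s; Δx = 6·4 + ½·3·4² = 48 m; v ends 18 m/s.
5–7 s: v starts 18 m/s; Δx = 18·2 + ½·-5·2² = 26 m; v ends 8 m/s.
x(7) = 5 + Σ Δx = 80.5 m.

80.5 m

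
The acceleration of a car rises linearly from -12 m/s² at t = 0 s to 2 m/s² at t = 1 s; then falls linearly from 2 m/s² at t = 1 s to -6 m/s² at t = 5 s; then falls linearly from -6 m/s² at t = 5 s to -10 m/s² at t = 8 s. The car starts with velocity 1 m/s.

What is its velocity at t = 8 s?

Δv equals the area under the a-t graph; then v = v₀ + Δv.
0–1 s: ½(-12 + 2)(1) = -5 m/s
1–5 s: ½(2 + -6)(4) = -8 m/s
5–8 s: ½(-6 + -10)(3) = -24 m/s
Δv = -37 m/s, so v(8) = 1 + (-37) = -36 m/s.

-36 m/s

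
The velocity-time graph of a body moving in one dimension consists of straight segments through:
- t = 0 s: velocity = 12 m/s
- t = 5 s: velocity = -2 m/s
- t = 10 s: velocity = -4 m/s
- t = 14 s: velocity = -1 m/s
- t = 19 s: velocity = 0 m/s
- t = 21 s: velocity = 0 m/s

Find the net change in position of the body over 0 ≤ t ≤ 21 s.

-2.5 m

Net displacement equals the area under the velocity-time graph (areas below the axis count negative).
0–5 s: ½(12 + -2)(5) = 25 m
5–10 s: ½(-2 + -4)(5) = -15 m
10–14 s: ½(-4 + -1)(4) = -10 m
14–19 s: ½(-1 + 0)(5) = -2.5 m
19–21 s: 0 × 2 = 0 m
Net displacement = -2.5 m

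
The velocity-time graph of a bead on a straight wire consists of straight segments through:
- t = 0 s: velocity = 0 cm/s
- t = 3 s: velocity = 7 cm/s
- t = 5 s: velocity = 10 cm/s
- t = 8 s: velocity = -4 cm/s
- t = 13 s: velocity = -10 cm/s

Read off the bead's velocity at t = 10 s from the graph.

On 8–13 s the graph is linear from -4 to -10 cm/s: v(10) = -4 + (-10 − -4)·(10 − 8)/(13 − 8) = -6.4 cm/s.

-6.4 cm/s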